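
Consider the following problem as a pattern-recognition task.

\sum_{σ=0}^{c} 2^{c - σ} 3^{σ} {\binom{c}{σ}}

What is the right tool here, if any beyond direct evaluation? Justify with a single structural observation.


Best approach: the binomial theorem — the binomial coefficients weight matched powers of 3 and 2, which is exactly the expansion of a binomial power.


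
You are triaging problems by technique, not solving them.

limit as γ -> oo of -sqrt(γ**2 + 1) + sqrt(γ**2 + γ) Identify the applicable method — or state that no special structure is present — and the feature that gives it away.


Verdict: conjugate multiplication — an infinity-minus-infinity difference with a surviving radical — multiply by the conjugate to cancel the divergence.


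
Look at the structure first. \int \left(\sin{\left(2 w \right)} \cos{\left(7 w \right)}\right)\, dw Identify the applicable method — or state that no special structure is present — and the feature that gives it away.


Technique: a trigonometric identity — mixed-frequency products such as \sin{\left(2 w \right)} \cos{\left(7 w \right)} are designed for the product-to-sum formula.


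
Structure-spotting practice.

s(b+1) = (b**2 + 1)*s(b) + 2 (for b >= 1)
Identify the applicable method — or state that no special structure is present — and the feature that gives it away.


Method: a summation factor — the coefficient b**2 + 1 drifts with the index, so no fixed root exists; normalizing by the cumulative product telescopes it.


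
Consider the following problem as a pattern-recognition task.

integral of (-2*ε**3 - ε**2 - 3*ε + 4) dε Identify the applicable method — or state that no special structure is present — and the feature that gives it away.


Method: no special technique — a term-by-term power-rule job in ε; no substitution or rearrangement earns its keep here.


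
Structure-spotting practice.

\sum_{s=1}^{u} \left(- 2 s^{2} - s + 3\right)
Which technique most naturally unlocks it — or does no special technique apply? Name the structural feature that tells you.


Diagnosis: no special technique — no cancellation, no constant ratio, no binomial weights — just polynomial terms summed directly.


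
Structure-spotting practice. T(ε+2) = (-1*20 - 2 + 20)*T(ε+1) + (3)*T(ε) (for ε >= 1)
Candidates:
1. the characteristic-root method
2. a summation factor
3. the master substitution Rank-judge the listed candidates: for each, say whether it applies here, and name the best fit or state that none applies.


Verdict: the characteristic-root method — constant coefficients and linearity mean the ansatz r^ε reduces it to solving the characteristic polynomial.
- the characteristic-root method: yes, a natural case for it.
- a summation factor — a summation factor telescopes one-step recursions; this one carries higher-order memory.
- the master substitution: this is shift-type recursion, outside the divide-and-conquer template.


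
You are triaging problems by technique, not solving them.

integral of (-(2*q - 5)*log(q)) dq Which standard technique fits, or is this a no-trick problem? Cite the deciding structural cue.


Verdict: integration by parts — take log(q) as the piece to differentiate: what remains is a power-rule integral in disguise.


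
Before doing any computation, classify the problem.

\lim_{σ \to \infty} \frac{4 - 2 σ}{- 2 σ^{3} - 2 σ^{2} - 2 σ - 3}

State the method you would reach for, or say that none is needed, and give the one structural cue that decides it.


Best approach: dominant-term comparison — growth-rate triage: the leading powers of σ decide the limit, everything else is noise. Differentiating the expression as a single quotient would eventually settle it as well; matching dominant growth settles it immediately.


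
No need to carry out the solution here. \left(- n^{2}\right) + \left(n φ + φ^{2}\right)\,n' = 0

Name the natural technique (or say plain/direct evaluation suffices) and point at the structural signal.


Method: the homogeneous substitution — the slope's numerator and denominator share total degree; set v = n/φ and the equation drops to separable form. Suitably rearranged — at times with the variables' roles exchanged — this doubles as a Bernoulli equation; the homogeneous reading needs no such setup.


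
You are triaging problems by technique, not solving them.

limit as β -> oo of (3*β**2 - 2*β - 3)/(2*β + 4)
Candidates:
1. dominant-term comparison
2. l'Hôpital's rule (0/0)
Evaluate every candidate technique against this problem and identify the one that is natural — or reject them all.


Best approach: dominant-term comparison — divide by the highest power of β present: lower-order terms vanish and the dominant ratio remains.
- dominant-term comparison: yes — fits the structure here.
- l'Hôpital's rule (0/0): as a single quotient the expression runs to ∞/∞ at the limit point — an at-infinity form of the rule would apply, though the leading-growth comparison is the direct reading.


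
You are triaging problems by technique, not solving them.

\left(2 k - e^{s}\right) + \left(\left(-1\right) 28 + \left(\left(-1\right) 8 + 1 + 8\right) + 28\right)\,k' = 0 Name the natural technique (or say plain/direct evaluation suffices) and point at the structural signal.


Method: a linear integrating factor — arrange it as k' + 2·k = (the forcing term) and the integrating factor does the rest.


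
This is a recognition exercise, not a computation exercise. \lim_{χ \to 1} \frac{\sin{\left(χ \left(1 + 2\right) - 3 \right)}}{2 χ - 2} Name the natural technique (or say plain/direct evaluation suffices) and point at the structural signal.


Verdict: l'Hôpital's rule (0/0) — the 0/0 form at 1 is the signature situation for l'Hôpital's rule. A first-order expansion at the point is an equally standard path; the rule packages it.


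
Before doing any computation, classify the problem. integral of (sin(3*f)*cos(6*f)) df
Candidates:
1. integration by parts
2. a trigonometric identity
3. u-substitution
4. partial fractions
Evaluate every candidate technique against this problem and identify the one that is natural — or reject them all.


Method: a trigonometric identity — apply product-to-sum to sin(3*f)*cos(6*f): two clean single-angle terms replace one awkward product.
- integration by parts: not the fit here: there is no polynomial factor to ladder down — parts can still close the trigonometric product by recursion, though the identity rewrite is the direct route.
- a trigonometric identity — applicable, and directly so.
- u-substitution — no subexpression of the integrand pairs with its own derivative as a factor — individual terms may offer their own substitutions, but any change of variable covering the whole integral would have to be constructed from outside the expression.
- partial fractions — the expression is not a ratio of polynomials that decomposes further.


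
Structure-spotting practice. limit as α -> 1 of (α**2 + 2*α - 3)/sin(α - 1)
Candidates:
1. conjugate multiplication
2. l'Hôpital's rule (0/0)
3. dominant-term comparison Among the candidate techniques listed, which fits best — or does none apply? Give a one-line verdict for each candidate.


Verdict: l'Hôpital's rule (0/0) — substituting 1 gives 0 over 0; differentiate top and bottom once and re-evaluate. One could equally expand both pieces locally and compare leading terms; the rule does that in one stroke.
- conjugate multiplication: multiplying by a conjugate would not remove any indeterminacy here.
- l'Hôpital's rule (0/0): yes, a natural case for it.
- dominant-term comparison: this limit is not decided by comparing polynomial growth at infinity.


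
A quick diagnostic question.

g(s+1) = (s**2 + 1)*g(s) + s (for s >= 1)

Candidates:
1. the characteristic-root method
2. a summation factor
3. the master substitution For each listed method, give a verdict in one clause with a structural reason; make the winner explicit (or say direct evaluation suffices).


Technique: a summation factor — it is first-order linear but the coefficient s**2 + 1 depends on the index, so multiply through by a summation factor to telescope it.
- the characteristic-root method: the coefficients vary with the index, breaking the constant-coefficient structure the method needs.
- a summation factor: applies; the problem has the shape this method handles.
- the master substitution — the recursion shifts the index rather than dividing it.


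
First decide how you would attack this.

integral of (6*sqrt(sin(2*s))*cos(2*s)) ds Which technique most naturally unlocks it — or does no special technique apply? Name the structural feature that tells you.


Verdict: u-substitution — collected, the integrand has one factor that is, up to a constant, the derivative of an inner expression the rest depends on — substitute for that inner expression.


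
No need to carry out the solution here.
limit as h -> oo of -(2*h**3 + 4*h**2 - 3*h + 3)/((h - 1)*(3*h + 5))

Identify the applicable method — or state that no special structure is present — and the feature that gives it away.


Diagnosis: dominant-term comparison — at large h only the top-degree terms survive; compare the leading terms and the limit falls out. Differentiating the expression as a single quotient would eventually settle it as well; matching dominant growth settles it immediately.


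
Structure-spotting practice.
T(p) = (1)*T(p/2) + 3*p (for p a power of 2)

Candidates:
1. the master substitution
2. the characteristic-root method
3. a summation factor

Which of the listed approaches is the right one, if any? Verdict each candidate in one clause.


Method: the master substitution — the call at p/2 makes this multiplicative recursion; the master-style substitution converts it to additive.
- the master substitution: yes, a natural case for it.
- the characteristic-root method — a divided-index call is not the fixed-shift linear shape that characteristic roots solve.
- a summation factor: the recursion divides its index rather than shifting it — there is no previous-term chain for a summation factor to telescope.


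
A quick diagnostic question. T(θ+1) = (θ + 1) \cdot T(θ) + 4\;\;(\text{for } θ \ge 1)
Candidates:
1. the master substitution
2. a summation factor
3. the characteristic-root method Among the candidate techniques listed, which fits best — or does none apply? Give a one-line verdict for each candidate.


Best approach: a summation factor — the coefficient θ + 1 drifts with the index, so no fixed root exists; normalizing by the cumulative product telescopes it.
- the master substitution — there is no divide-the-index recursive argument.
- a summation factor: yes — fits the structure here.
- the characteristic-root method: an index-dependent weight blocks the pure exponential ansatz.


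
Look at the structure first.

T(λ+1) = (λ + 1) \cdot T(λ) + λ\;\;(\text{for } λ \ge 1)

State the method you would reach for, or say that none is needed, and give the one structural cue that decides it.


Method: a summation factor — it is first-order linear but the coefficient λ + 1 depends on the index, so multiply through by a summation factor to telescope it.


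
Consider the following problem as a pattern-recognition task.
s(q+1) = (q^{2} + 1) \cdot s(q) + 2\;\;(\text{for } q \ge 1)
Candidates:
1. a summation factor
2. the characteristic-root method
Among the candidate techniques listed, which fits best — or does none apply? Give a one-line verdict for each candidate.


Technique: a summation factor — an index-dependent multiplier q^{2} + 1 rules out characteristic roots; a summation factor converts it to a pure difference.
- a summation factor — yes — fits the structure here.
- the characteristic-root method — the coefficients vary with the index, breaking the constant-coefficient structure the method needs.


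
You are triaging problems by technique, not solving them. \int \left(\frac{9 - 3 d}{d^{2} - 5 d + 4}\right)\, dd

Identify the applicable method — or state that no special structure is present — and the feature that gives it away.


Method: partial fractions — a proper rational integrand over the factorable d^{2} - 5 d + 4: partial fractions reduce it to elementary pieces.


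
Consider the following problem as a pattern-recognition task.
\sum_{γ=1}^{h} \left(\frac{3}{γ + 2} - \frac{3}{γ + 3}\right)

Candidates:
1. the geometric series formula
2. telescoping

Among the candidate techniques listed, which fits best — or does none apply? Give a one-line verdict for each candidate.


Verdict: telescoping — the summand is \frac{3}{γ + 2} minus the same expression shifted by one, so consecutive terms cancel in pairs.
- the geometric series formula — consecutive terms are not related by a fixed multiplier.
- telescoping: a fit — the right tool for this form.


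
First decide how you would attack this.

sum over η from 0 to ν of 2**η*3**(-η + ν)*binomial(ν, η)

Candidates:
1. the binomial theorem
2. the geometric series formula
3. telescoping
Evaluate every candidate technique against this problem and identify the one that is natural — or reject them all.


Method: the binomial theorem — terms weighting binomial(ν, η) against matched powers of 2 and 3 reassemble into (2 + 3)^ν by the binomial theorem.
- the binomial theorem — applies; the problem has the shape this method handles.
- the geometric series formula: there is no constant term-to-term ratio.
- telescoping — computed from the summand as displayed, the partial sums build up without the pairwise collapse telescoping exploits.


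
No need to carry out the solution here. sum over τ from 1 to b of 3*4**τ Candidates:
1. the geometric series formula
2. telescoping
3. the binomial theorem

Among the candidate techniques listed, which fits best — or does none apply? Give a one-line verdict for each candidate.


Method: the geometric series formula — check a ratio of consecutive terms: it is 4, independent of the index, so the geometric formula closes the sum.
- the geometric series formula — a fit — the right tool for this form.
- telescoping — writing out consecutive terms as given produces no pairwise cancellation.
- the binomial theorem — no binomial coefficients pair up with complementary powers here.


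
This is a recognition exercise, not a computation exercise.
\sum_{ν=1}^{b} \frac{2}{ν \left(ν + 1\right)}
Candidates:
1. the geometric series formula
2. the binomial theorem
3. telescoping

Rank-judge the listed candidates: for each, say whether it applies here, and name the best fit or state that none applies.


Method: telescoping — \frac{2}{ν \left(ν + 1\right)} decomposes into shift-paired simple fractions; the series telescopes to finitely many boundary pieces.
- the geometric series formula: consecutive terms are not related by a fixed multiplier.
- the binomial theorem — the terms lack the binomial-coefficient-weighted complementary-power pattern of an expansion.
- telescoping: yes, a natural case for it.


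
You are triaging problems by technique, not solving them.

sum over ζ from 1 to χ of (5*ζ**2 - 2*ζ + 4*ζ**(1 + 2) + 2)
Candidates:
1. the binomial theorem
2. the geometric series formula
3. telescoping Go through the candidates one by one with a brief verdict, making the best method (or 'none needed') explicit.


Verdict: no special technique — nothing telescopes and nothing is geometric; polynomial terms in ζ sum term by term.
- the binomial theorem: no binomial coefficients pair up with complementary powers here.
- the geometric series formula — the term-to-term ratio drifts with the index — the one thing the geometric formula cannot absorb.
- telescoping: computed from the summand as displayed, the partial sums build up without the pairwise collapse telescoping exploits.


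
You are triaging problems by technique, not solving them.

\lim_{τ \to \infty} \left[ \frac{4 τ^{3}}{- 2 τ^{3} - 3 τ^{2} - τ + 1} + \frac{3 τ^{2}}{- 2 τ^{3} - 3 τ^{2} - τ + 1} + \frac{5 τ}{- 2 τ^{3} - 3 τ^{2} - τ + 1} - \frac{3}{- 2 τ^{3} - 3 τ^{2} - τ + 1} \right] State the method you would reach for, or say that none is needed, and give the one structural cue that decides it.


Verdict: dominant-term comparison — divide by the highest power of τ present: lower-order terms vanish and the dominant ratio remains. l'Hôpital's at-infinity variant applies to the expression viewed as a single quotient; the leading-term comparison is the direct route.


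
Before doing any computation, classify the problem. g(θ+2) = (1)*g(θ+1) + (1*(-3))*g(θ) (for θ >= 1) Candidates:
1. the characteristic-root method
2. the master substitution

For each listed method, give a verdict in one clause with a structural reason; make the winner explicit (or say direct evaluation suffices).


Diagnosis: the characteristic-root method — fixed numeric weights on consecutive terms and no forcing term added: the root method in its home territory.
- the characteristic-root method: yes — fits the structure here.
- the master substitution — with no divided-index recursive call, reindexing by powers of a base buys nothing.


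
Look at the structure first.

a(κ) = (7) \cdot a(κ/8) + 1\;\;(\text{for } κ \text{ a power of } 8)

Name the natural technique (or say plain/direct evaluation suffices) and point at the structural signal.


Diagnosis: the master substitution — the argument shrinks by the factor 8, so measure the index on a logarithmic scale and the recursion becomes a shift.


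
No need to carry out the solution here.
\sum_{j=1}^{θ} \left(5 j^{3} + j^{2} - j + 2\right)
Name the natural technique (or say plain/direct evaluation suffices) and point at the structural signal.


Verdict: no special technique — the summand is a plain polynomial in j (expanding first if it arrives factored); standard power-sum formulas evaluate it term by term.


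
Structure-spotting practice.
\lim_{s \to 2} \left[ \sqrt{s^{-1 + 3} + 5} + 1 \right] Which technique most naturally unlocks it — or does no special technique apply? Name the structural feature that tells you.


Diagnosis: no special technique — no zero denominators, no indeterminate clash at 2 — substitute and read off the value.


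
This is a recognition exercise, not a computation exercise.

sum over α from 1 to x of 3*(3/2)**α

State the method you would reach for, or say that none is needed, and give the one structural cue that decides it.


Technique: the geometric series formula — the ratio of consecutive terms is the constant 3/2, independent of the index — a geometric sum.


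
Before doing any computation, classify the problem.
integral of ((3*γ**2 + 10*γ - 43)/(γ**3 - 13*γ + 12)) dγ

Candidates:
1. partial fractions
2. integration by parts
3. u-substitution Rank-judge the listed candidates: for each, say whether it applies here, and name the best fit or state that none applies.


Technique: partial fractions — the bottom, γ**3 - 13*γ + 12, comes apart into simple factors, and a proper rational function over split factors decomposes.
- partial fractions — applies; the problem has the shape this method handles.
- integration by parts — the nonconstant-polynomial-times-standard-kernel pattern (an exp, sine, cosine, or logarithm partner) is absent.
- u-substitution — no subexpression of the integrand serves as a whole-integral substitution inner — individual terms may offer their own, but none carries its derivative as a factor of the full integrand; a working change of variable would have to be constructed from outside the expression.


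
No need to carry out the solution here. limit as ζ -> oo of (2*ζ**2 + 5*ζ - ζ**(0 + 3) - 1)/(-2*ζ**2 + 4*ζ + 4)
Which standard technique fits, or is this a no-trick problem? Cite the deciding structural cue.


Verdict: dominant-term comparison — divide by the highest power of ζ present: lower-order terms vanish and the dominant ratio remains. l'Hôpital's at-infinity variant applies to the expression viewed as a single quotient; the leading-term comparison is the direct route.


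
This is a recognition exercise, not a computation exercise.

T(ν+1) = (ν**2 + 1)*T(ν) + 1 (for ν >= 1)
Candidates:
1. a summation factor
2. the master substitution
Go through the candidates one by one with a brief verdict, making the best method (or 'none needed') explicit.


Diagnosis: a summation factor — rescale the sequence by the product of the weights ν**2 + 1 so far — the recurrence collapses to a plain running sum.
- a summation factor: yes, a natural case for it.
- the master substitution: this is shift-type recursion, outside the divide-and-conquer template.


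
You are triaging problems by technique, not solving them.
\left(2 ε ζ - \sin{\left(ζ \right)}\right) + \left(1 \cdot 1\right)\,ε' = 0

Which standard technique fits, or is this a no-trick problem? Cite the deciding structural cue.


Diagnosis: a linear integrating factor — the unknown enters only to the first power against a nonzero forcing term — the integrating-factor template applies directly.


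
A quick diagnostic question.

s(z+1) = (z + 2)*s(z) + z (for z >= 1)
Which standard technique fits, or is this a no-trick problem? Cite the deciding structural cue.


Diagnosis: a summation factor — because the multiplier z + 2 is index-dependent, divide through by its running product and sum the resulting differences.


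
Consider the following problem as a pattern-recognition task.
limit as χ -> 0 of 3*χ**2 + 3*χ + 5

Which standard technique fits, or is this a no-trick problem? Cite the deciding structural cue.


Diagnosis: no special technique — nothing blocks direct substitution at 0: plug in and finish.


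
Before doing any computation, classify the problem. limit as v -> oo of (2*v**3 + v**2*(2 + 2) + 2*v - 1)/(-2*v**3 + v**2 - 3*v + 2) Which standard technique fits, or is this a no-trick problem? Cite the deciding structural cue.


Verdict: dominant-term comparison — divide through by the highest power of v; every lower-order term dies and the dominant terms decide the limit. Differentiating the expression as a single quotient would eventually settle it as well; matching dominant growth settles it immediately.


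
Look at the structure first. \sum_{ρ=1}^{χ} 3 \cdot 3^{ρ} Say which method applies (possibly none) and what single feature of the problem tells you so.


Technique: the geometric series formula — each term is 3 times the previous one, so the geometric-series formula applies directly.


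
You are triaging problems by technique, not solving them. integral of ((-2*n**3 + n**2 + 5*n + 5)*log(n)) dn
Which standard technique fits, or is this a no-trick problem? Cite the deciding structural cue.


Method: integration by parts — the logarithm log(n) has no power-rule antiderivative to read off directly, but its derivative is algebraic — so differentiate log(n) and integrate the polynomial factor -2*n**3 + n**2 + 5*n + 5.


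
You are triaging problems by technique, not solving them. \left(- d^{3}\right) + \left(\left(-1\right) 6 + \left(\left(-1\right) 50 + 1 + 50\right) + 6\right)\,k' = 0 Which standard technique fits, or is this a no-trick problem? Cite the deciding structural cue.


Verdict: no special technique — the slope is a function of d alone, so integrate both sides directly.


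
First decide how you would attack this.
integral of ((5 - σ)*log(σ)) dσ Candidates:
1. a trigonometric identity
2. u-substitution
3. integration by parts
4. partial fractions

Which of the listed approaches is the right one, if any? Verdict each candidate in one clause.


Method: integration by parts — the logarithm log(σ) has no power-rule antiderivative to read off directly, but its derivative is algebraic — so differentiate log(σ) and integrate the polynomial factor 5 - σ.
- a trigonometric identity — there is no trigonometric structure at all — the integrand carries no sine or cosine to rewrite.
- u-substitution: no subexpression of the integrand pairs with its own derivative as a factor — individual terms may offer their own substitutions, but any change of variable covering the whole integral would have to be constructed from outside the expression.
- integration by parts: applies; the problem has the shape this method handles.
- partial fractions — there is no rational-function structure to decompose.


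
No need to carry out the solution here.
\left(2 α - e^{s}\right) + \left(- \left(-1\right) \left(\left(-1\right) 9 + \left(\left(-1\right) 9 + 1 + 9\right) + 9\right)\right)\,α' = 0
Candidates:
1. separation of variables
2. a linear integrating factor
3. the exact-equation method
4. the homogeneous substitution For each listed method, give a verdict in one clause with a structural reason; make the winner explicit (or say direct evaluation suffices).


Diagnosis: a linear integrating factor — first power of α, nonzero forcing: the integrating-factor recipe applies verbatim with p = 2.
- separation of variables: the two dependences are entangled, not a clean product of one-variable pieces.
- a linear integrating factor — a fit — the right tool for this form.
- the exact-equation method — the mixed-partials test fails on this split — it is not an exact differential as presented.
- the homogeneous substitution: rescaling both variables together changes the slope, so no ratio substitution collapses it.


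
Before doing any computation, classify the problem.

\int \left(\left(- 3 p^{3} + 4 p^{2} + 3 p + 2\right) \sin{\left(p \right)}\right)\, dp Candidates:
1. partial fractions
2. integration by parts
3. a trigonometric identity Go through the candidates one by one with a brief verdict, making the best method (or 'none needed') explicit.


Best approach: integration by parts — a polynomial - 3 p^{3} + 4 p^{2} + 3 p + 2 against the kernel \sin{\left(p \right)} is the signature bounded-ladder case for integration by parts.
- partial fractions — there is no rational-function structure to decompose.
- integration by parts: yes — fits the structure here.
- a trigonometric identity — no identity rewrites this into an easier trigonometric form.


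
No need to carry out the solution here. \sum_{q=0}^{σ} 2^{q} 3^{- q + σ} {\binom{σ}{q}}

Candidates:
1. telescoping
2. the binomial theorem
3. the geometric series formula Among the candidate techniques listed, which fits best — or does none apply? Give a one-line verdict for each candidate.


Best approach: the binomial theorem — terms weighting {\binom{σ}{q}} against matched powers of 2 and 3 reassemble into (2 + 3)^σ by the binomial theorem.
- telescoping — computed from the summand as displayed, the partial sums build up without the pairwise collapse telescoping exploits.
- the binomial theorem: applicable, and directly so.
- the geometric series formula — no single multiplier carries one term to the next throughout the sum.


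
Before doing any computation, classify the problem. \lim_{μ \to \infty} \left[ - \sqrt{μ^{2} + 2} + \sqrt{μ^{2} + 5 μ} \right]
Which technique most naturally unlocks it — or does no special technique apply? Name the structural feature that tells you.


Best approach: conjugate multiplication — the ∞ − ∞ radical form is the exact trigger for the conjugate maneuver.


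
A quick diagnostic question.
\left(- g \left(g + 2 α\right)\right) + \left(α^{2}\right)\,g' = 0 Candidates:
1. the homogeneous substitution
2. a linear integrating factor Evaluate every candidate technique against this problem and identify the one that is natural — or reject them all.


Technique: the homogeneous substitution — solved for the derivative, the right side is unchanged under scaling α and g together — it depends only on the ratio g/α, so substitute a single ratio variable. A Bernoulli rewrite works here as the equation stands — the homogeneous substitution is the more immediate reading.
- the homogeneous substitution — yes — fits the structure here.
- a linear integrating factor — a nonlinear term in the unknown puts this outside the integrating-factor template.


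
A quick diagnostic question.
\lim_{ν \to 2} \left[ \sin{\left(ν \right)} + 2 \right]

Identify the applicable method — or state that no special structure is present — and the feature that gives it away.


Method: no special technique — the function is continuous at 2; evaluation is itself the limit, no machinery required.


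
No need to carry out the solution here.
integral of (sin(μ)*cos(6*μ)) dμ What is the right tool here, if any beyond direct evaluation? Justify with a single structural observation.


Best approach: a trigonometric identity — the identity turns sin(μ)*cos(6*μ) into two lone cosines/sines, each trivially integrable.


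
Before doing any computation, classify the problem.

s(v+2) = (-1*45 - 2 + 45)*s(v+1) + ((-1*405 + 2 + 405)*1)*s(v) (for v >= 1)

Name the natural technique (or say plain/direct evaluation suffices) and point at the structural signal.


Diagnosis: the characteristic-root method — linear, homogeneous, constant coefficients: solutions of the form r^v exist — find the roots of the characteristic polynomial.


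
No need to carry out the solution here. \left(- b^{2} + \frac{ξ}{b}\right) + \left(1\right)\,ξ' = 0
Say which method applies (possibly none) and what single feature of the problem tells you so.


Verdict: a linear integrating factor — linear in the unknown with genuine forcing: multiply through by the exponential of the integrated coefficient and the left side closes into one derivative.


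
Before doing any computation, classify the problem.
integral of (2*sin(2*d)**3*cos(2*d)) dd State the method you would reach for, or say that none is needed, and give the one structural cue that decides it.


Technique: u-substitution — collected, the integrand has one factor that is, up to a constant, the derivative of an inner expression the rest depends on — substitute for that inner expression.


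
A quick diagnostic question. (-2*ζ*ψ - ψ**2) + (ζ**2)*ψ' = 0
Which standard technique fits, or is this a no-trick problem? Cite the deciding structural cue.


Method: the homogeneous substitution — scaling ζ and ψ together leaves the slope fixed — it depends only on ψ/ζ, so substitute the ratio. Rearranged, this also fits the Bernoulli template directly; the homogeneous substitution reads the structure without the rearrangement.


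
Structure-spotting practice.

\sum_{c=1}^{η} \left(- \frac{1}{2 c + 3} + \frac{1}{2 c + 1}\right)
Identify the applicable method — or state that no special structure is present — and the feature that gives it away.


Best approach: telescoping — spot the paired structure — each term adds \frac{1}{2 c + 1} and subtracts its successor value, which the next term restores: the definition of a telescoping chain.


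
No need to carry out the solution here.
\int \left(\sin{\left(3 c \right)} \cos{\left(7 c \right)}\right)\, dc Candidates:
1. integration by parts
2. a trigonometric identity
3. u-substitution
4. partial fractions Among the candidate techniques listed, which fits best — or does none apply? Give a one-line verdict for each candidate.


Best approach: a trigonometric identity — the identity turns \sin{\left(3 c \right)} \cos{\left(7 c \right)} into two lone cosines/sines, each trivially integrable.
- integration by parts — not the fit here: there is no polynomial factor to ladder down — parts can still close the trigonometric product by recursion, though the identity rewrite is the direct route.
- a trigonometric identity: applicable, and directly so.
- u-substitution: no subexpression of the integrand serves as a whole-integral substitution inner — individual terms may offer their own, but none carries its derivative as a factor of the full integrand; a working change of variable would have to be constructed from outside the expression.
- partial fractions — there is no rational-function structure to decompose.


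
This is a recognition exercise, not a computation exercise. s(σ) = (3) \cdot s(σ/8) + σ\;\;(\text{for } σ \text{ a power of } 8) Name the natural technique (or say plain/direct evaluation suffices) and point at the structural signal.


Verdict: the master substitution — the argument contracts 8-fold per step: reindex σ exponentially and solve the linear recurrence in the new index.


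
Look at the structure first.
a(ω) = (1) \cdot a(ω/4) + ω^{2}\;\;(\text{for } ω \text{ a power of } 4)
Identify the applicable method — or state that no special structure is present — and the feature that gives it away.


Best approach: the master substitution — treat m = log base 4 of ω as the new clock: one recursion step advances m by one while ω scales by 4.


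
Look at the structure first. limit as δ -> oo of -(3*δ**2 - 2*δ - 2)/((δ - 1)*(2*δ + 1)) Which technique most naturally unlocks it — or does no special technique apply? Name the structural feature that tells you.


Technique: dominant-term comparison — as δ grows, only the highest-degree terms matter — compare leading terms and read the limit off. Differentiating the expression as a single quotient would eventually settle it as well; matching dominant growth settles it immediately.


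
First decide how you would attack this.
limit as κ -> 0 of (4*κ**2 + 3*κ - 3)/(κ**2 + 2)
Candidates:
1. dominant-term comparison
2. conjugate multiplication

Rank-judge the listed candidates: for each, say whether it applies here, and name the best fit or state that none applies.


Diagnosis: no special technique — the expression is continuous at 0 — substitute and evaluate; no indeterminate form appears.
- dominant-term comparison: this limit is not decided by comparing leading-term growth at infinity.
- conjugate multiplication — multiplying by a conjugate would not remove any indeterminacy here.


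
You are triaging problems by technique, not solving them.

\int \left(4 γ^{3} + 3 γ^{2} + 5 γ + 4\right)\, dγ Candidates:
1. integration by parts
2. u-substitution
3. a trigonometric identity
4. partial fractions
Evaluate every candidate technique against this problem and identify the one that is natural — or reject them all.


Method: no special technique — a term-by-term power-rule job in γ; no substitution or rearrangement earns its keep here.
- integration by parts — parts would only shuffle a directly integrable integrand.
- u-substitution: no substitution does more than relabel what direct integration already handles.
- a trigonometric identity: no sine or cosine appears, so there is nothing for a trigonometric identity to act on.
- partial fractions: the expression is not a ratio of polynomials that decomposes further.


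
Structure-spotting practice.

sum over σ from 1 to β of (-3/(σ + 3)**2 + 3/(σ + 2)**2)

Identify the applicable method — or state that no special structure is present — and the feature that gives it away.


Best approach: telescoping — the piece each term subtracts is 3/(σ + 2)**2 advanced by one index, and it reappears with a plus sign leading the following term — the sum collapses to its boundary terms.


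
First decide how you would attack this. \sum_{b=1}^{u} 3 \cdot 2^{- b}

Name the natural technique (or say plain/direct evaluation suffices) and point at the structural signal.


Method: the geometric series formula — consecutive terms stand in a fixed index-free ratio — the geometric sum formula closes it.


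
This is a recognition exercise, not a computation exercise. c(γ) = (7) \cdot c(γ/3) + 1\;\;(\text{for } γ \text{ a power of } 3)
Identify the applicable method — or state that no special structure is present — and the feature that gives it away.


Method: the master substitution — the argument shrinks by the factor 3, so measure the index on a logarithmic scale and the recursion becomes a shift.


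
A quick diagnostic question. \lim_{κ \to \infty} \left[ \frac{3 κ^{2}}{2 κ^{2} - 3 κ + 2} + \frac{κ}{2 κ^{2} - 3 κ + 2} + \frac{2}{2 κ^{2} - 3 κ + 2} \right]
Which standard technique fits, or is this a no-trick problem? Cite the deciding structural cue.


Technique: dominant-term comparison — divide through by the highest power of κ; every lower-order term dies and the dominant terms decide the limit. As a single quotient, the ∞/∞ shape would yield to repeated differentiation as well — the growth comparison gets there in one look.


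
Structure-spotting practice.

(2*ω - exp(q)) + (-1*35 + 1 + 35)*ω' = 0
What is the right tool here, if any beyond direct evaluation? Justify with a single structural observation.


Method: a linear integrating factor — arrange it as ω' + 2·ω = (the forcing term) and the integrating factor does the rest.


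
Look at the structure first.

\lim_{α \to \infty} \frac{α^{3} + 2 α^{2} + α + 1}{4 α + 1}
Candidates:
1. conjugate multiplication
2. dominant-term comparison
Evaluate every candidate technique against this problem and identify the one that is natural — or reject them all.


Method: dominant-term comparison — growth-rate triage: the leading powers of α decide the limit, everything else is noise.
- conjugate multiplication — there is no infinity-minus-infinity radical difference to rationalize.
- dominant-term comparison: a fit — the right tool for this form.


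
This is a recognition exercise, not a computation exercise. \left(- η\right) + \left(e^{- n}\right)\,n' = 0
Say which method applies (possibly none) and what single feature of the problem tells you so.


Diagnosis: separation of variables — separating collects all n-dependence with the derivative and leaves all η-dependence opposite: variables separate. The equation is exact as it stands too — a potential function exists — though separation reads the split structure directly.


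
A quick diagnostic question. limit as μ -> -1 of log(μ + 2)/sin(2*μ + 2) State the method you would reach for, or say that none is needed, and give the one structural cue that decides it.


Verdict: l'Hôpital's rule (0/0) — the 0/0 form at -1 is the signature situation for l'Hôpital's rule. Expanding numerator and denominator to first order gives the same value — the rule automates exactly that.


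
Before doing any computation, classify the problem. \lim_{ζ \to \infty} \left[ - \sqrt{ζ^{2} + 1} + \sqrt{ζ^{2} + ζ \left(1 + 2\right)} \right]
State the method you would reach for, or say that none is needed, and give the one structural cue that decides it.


Technique: conjugate multiplication — divergence minus divergence hides a finite answer — expose it by pairing \sqrt{ζ^{2} + ζ \left(1 + 2\right)} - \sqrt{ζ^{2} + 1} with its conjugate.


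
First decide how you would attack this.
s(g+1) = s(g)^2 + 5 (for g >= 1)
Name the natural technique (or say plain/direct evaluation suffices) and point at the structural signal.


Technique: no special technique — the recurrence is nonlinear in the sequence values; study it directly, no linear machinery applies.


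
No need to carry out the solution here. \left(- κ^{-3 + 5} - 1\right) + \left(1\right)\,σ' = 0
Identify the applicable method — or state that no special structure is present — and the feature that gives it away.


Method: no special technique — the slope is a pure function of κ; integrate both sides and be done.


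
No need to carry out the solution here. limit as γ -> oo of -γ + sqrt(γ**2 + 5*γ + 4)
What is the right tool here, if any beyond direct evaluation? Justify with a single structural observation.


Best approach: conjugate multiplication — sqrt(γ**2 + 5*γ + 4) and γ both blow up, but their difference is tame once the conjugate rationalizes it.


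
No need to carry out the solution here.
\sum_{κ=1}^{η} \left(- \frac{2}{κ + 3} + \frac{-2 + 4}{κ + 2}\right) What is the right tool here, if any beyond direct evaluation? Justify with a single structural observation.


Diagnosis: telescoping — the piece each term subtracts is \frac{-2 + 4}{κ + 2} advanced by one index, and it reappears with a plus sign leading the following term — the sum collapses to its boundary terms.
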